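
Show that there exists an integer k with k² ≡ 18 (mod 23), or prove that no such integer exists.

k = 8 works: 8² = 64, and 64 − 18 = 46 = 2·23.

k = 8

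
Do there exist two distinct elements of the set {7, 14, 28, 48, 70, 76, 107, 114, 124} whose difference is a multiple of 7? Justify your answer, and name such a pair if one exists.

Yes: 7 and 14.

Reduce each element mod 7: 7↦0, 14↦0, 28↦0, 48↦6, 70↦0, 76↦6, 107↦2, 114↦2, 124↦5. The residue 0 repeats (at 7 and 14), and 14 − 7 = 7 = 1·7.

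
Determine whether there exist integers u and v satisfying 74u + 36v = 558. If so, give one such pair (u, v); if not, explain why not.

u = 9, v = -3

Every value of 74u + 36v is a multiple of gcd(74, 36) = 2; since 2 ∣ 558, solutions exist.
Dividing through by 2 reduces the equation to 37u + 18v = 279.
Dividing repeatedly: 37 = 2·18 + 1, 18 = 18·1 + 0.
Working back up the chain: 1 = 37 − 2·18. So 37·1 + 18·(-2) = 1.
Multiplying through by 279: u = 1·279 = 279, v = (-2)·279 = -558 is a solution.
Subtracting 15·18 from u and adding 15·37 to v gives the tidier solution (9, -3).
Indeed 74·9 + 36·(-3) = 666 − 108 = 558.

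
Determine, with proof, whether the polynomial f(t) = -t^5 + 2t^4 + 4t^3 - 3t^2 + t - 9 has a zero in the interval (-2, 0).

f(-2) = 9 and f(0) = -9, which have opposite signs.
Since f is a polynomial it is continuous on [-2, 0].
By the Intermediate Value Theorem f must vanish at some point of (-2, 0).

Yes, f has a root in the interval.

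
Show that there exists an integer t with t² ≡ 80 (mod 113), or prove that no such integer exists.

No, no such integer exists.

113 is prime, so by Euler's criterion 80 is a square mod 113 iff 80^((113−1)/2) = 80^56 ≡ 1 (mod 113).
Repeated squaring mod 113: 80^2 = 6400 ≡ 72; 80^4 ≡ 72² = 5184 ≡ 99; 80^8 ≡ 99² = 9801 ≡ 83; 80^16 ≡ 83² = 6889 ≡ 109; 80^32 ≡ 109² = 11881 ≡ 16.
Since 56 = 32 + 16 + 8, 80^56 ≡ 16 · 109 · 83; multiplying out mod 113: 16·109 = 1744 ≡ 49, then 49·83 = 4067 ≡ 112. Thus 80^56 ≡ 112 ≡ −1 (mod 113).
The value −1 means 80 is a non-residue modulo 113, so t² ≡ 80 (mod 113) is impossible.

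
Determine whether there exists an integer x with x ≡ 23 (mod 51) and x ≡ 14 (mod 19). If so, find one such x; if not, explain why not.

x = 584

gcd(51, 19) = 1, so the Chinese Remainder Theorem guarantees exactly one residue class mod 969 satisfying both.
Any solution of the first congruence is x = 23 + 51t; substituting into the second, 51t ≡ 14 − 23 ≡ 10 (mod 19).
51 ≡ 13 (mod 19), so this reads 13t ≡ 10 (mod 19). Invert 13 mod 19 by the Euclidean algorithm: 19 = 1·13 + 6, 13 = 2·6 + 1, 6 = 6·1 + 0; back-substituting, 1 = 13 − 2·6 = 13 − 2·(19 − 1·13) = −2·19 + 3·13. Hence 13·3 ≡ 1, so 13⁻¹ ≡ 3 (mod 19).
Multiplying by 3: t ≡ 3·10 = 30 ≡ 11 (mod 19).
Taking t = 11 gives x = 23 + 51·11 = 584.
Check: 584 mod 51 = 23, 584 mod 19 = 14. ✓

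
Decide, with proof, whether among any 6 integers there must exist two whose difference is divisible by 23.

No; for instance {89, 90, 91, 92, 93, 94} is a counterexample.

Consider the 6 integers 89, 90, …, 94. They lie in distinct residue classes modulo 23, since 6 ≤ 23.
Any two of them differ by at most 5 < 23 and by at least 1, so no difference is a multiple of 23.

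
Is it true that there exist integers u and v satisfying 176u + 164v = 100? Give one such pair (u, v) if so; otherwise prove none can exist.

gcd(176, 164) = 4, and 4 divides 100, so integer solutions exist.
Dividing through by 4 reduces the equation to 44u + 41v = 25.
Euclidean algorithm: 44 = 1·41 + 3, 41 = 13·3 + 2, 3 = 1·2 + 1, 2 = 2·1 + 0.
Unwinding: 1 = 3 − 1·2 = 3 − (41 − 13·3) = −41 + 14·3 = −41 + 14·(44 − 1·41) = 14·44 − 15·41, i.e. 44·14 + 41·(-15) = 1.
Scaling by 25 gives the particular solution (u, v) = (350, -375).
Subtracting 8·41 from u and adding 8·44 to v gives the tidier solution (22, -23).
Check: 176·22 + 164·(-23) = 3872 − 3772 = 100. ✓

u = 22, v = -23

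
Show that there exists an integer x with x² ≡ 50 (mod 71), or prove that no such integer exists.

Take x = 60. Then 60² = 3600 = 50·71 + 50, so 60² ≡ 50 (mod 71).

x = 60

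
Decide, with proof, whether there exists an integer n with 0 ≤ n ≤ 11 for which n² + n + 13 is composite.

n = 3

At n = 3: 3² + 3 + 13 = 25 = 5·5, which is composite.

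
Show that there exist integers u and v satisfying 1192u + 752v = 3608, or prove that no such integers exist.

u = 27, v = -38

gcd(1192, 752) = 8, and 8 divides 3608, so integer solutions exist.
Dividing through by 8 reduces the equation to 149u + 94v = 451.
Euclidean algorithm: 149 = 1·94 + 55, 94 = 1·55 + 39, 55 = 1·39 + 16, 39 = 2·16 + 7, 16 = 2·7 + 2, 7 = 3·2 + 1, 2 = 2·1 + 0.
Back-substituting, 1 = 7 − 3·2 = 7 − 3·(16 − 2·7) = −3·16 + 7·7 = −3·16 + 7·(39 − 2·16) = 7·39 − 17·16 = 7·39 − 17·(55 − 1·39) = −17·55 + 24·39 = −17·55 + 24·(94 − 1·55) = 24·94 − 41·55 = 24·94 − 41·(149 − 1·94) = −41·149 + 65·94; that is, 149·(-41) + 94·65 = 1.
Multiplying through by 451: u = (-41)·451 = -18491, v = 65·451 = 29315 is a solution.
The general solution is u = -18491 + 94k, v = 29315 − 149k; taking k = 197 gives the smaller pair u = 27, v = -38.
Check: 1192·27 + 752·(-38) = 32184 − 28576 = 3608. ✓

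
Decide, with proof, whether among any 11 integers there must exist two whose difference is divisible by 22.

Consider the 11 integers 86, 87, …, 96. They lie in distinct residue classes modulo 22, since 11 ≤ 22.
The differences between them range over 1, …, 10, none of which is divisible by 22.

No, the set {86, 87, 88, 89, 90, 91, 92, 93, 94, 95, 96} is a counterexample.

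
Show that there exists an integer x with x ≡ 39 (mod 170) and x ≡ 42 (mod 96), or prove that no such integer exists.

No such integer exists.

gcd(170, 96) = 2. If x ≡ 39 (mod 170) and x ≡ 42 (mod 96), then x ≡ 39 (mod 2) and x ≡ 42 (mod 2).
But 39 mod 2 = 1 while 42 mod 2 = 0, a contradiction.
Hence the system has no solution.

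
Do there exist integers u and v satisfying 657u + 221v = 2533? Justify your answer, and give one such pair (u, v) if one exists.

Since gcd(657, 221) = 1, every integer is an integer combination of 657 and 221.
Dividing repeatedly: 657 = 2·221 + 215, 221 = 1·215 + 6, 215 = 35·6 + 5, 6 = 1·5 + 1, 5 = 5·1 + 0.
Unwinding: 1 = 6 − 1·5 = 6 − (215 − 35·6) = −215 + 36·6 = −215 + 36·(221 − 1·215) = 36·221 − 37·215 = 36·221 − 37·(657 − 2·221) = −37·657 + 110·221, i.e. 657·(-37) + 221·110 = 1.
Times 2533: 657·(-93721) + 221·278630 = 2533, so (-93721, 278630) solves it.
Shifting by a multiple of (221, −657) keeps it a solution: u = -93721 + 425·221 = 204, v = 278630 − 425·657 = -595.
Check: 657·204 + 221·(-595) = 134028 − 131495 = 2533. ✓

u = 204, v = -595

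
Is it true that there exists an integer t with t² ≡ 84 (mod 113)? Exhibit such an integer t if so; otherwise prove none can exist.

113 is prime, so by Euler's criterion 84 is a square mod 113 iff 84^((113−1)/2) = 84^56 ≡ 1 (mod 113).
Squaring successively (mod 113): 84^2 = 7056 ≡ 50; 84^4 ≡ 50² = 2500 ≡ 14; 84^8 ≡ 14² = 196 ≡ 83; 84^16 ≡ 83² = 6889 ≡ 109; 84^32 ≡ 109² = 11881 ≡ 16.
Since 56 = 32 + 16 + 8, 84^56 ≡ 16 · 109 · 83; multiplying out mod 113: 16·109 = 1744 ≡ 49, then 49·83 = 4067 ≡ 112. Thus 84^56 ≡ 112 ≡ −1 (mod 113).
The value −1 means 84 is a non-residue modulo 113, so t² ≡ 84 (mod 113) is impossible.

No such integer exists.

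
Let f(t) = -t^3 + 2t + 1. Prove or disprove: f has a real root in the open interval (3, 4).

f has no root in that interval.

The endpoint values f(3) = -20 and f(4) = -55 are both negative. Claim: f(t) < 0 for every t in (3, 4).
Shift to the endpoint 3: with t = 3 + u (0 < u < 1), one computes f(3 + u) = -u^3 - 9u^2 - 25u - 20.
All 4 nonzero coefficients of this polynomial in u are negative; hence for u > 0 the value is a sum of negative terms (the constant -20 among them).
So f is strictly negative on (3, 4); no root exists in the interval.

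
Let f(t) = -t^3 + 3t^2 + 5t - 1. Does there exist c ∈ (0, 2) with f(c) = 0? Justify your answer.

f(0) = -1 and f(2) = 13, which have opposite signs.
As a polynomial, f is continuous on every closed interval.
By the Intermediate Value Theorem, f takes the value 0 somewhere in the open interval.

Yes, such a c exists.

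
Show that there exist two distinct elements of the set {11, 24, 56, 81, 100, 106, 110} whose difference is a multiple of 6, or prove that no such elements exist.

56 and 110 are such a pair.

Both 56 and 110 leave remainder 2 on division by 6; their difference 54 = 9·6 is a multiple of 6.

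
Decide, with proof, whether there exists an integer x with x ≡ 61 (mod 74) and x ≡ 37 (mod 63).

Since 74 and 63 share no common factor, CRT says the pair of congruences has a solution (unique mod 4662).
Any solution of the first congruence is x = 61 + 74t; substituting into the second, 74t ≡ 37 − 61 ≡ 39 (mod 63).
74 ≡ 11 (mod 63), so this reads 11t ≡ 39 (mod 63). Note 11·23 = 253 ≡ 1 (mod 63) (as 253 − 1 = 4·63), so 11⁻¹ ≡ 23.
Therefore t ≡ 23·39 = 897 ≡ 15 (mod 63).
With t = 15: x = 61 + 74·15 = 1171.
Verify: 1171 = 15·74 + 61 and 1171 = 18·63 + 37. ✓

x = 1171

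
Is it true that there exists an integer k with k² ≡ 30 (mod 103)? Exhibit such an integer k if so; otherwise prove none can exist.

k = 66 works: 66² = 4356, and 4356 − 30 = 4326 = 42·103.

k = 66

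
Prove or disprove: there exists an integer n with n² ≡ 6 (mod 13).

Computing n² mod 13 for n = 0, 1, …, 6 (enough, by the symmetry n ↦ 13 − n) gives 0, 1, 4, 9, 3, 12, 10.
So the quadratic residues mod 13 are {0, 1, 3, 4, 9, 10, 12}, and 6 is not among them.
Therefore n² ≡ 6 (mod 13) has no solution.

There is no such integer.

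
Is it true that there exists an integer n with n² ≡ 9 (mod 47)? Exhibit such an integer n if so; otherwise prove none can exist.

n = 3

Take n = 3. Then 3² = 9, and since 0 ≤ 9 < 47 this is already reduced: 3² ≡ 9 (mod 47).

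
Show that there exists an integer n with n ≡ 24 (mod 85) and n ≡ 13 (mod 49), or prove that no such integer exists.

Since 85 and 49 share no common factor, CRT says the pair of congruences has a solution (unique mod 4165).
Write n = 24 + 85t and require 24 + 85t ≡ 13 (mod 49), i.e. 85t ≡ 38 (mod 49).
85 ≡ 36 (mod 49), so this reads 36t ≡ 38 (mod 49). Invert 36 mod 49 by the Euclidean algorithm: 49 = 1·36 + 13, 36 = 2·13 + 10, 13 = 1·10 + 3, 10 = 3·3 + 1, 3 = 3·1 + 0; back-substituting, 1 = 10 − 3·3 = 10 − 3·(13 − 1·10) = −3·13 + 4·10 = −3·13 + 4·(36 − 2·13) = 4·36 − 11·13 = 4·36 − 11·(49 − 1·36) = −11·49 + 15·36. Hence 36·15 ≡ 1, so 36⁻¹ ≡ 15 (mod 49).
Therefore t ≡ 15·38 = 570 ≡ 31 (mod 49).
With t = 31: n = 24 + 85·31 = 2659.
Check: 2659 mod 85 = 24, 2659 mod 49 = 13. ✓

n = 2659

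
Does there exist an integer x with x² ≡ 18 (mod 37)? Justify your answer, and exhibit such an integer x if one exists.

Apply Euler's criterion with the prime 37: 18 is a quadratic residue iff 18^18 ≡ 1 (mod 37), and a non-residue iff it is ≡ −1.
Squaring successively (mod 37): 18^2 = 324 ≡ 28; 18^4 ≡ 28² = 784 ≡ 7; 18^8 ≡ 7² = 49 ≡ 12; 18^16 ≡ 12² = 144 ≡ 33.
Since 18 = 16 + 2, 18^18 ≡ 33 · 28; multiplying out mod 37: 33·28 = 924 ≡ 36. Thus 18^18 ≡ 36 ≡ −1 (mod 37).
By Euler's criterion 18 is a quadratic non-residue mod 37: no x satisfies x² ≡ 18 (mod 37).

There is no such integer.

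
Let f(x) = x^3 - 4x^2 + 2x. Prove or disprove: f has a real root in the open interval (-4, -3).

f has no root in that interval.

The endpoint values f(-4) = -136 and f(-3) = -69 are both negative. Claim: f(x) < 0 for every x in (-4, -3).
Shift to the endpoint -3: with x = -3 − u (0 < u < 1), one computes f(-3 − u) = -u^3 - 13u^2 - 53u - 69.
All 4 nonzero coefficients of this polynomial in u are negative; hence for u > 0 the value is a sum of negative terms (the constant -69 among them).
Therefore f(x) < 0 throughout (-4, -3), and f has no zero there.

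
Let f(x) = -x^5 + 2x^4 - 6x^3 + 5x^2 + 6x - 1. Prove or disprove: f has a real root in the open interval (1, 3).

Such a root exists.

f(1) = 5 and f(3) = -181, which have opposite signs.
f is continuous everywhere (it is a polynomial), in particular on [1, 3].
By the Intermediate Value Theorem f must vanish at some point of (1, 3).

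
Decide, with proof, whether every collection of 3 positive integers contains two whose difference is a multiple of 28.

Consider the 3 integers 103, 104, 105. They lie in distinct residue classes modulo 28, since 3 ≤ 28.
Any two of them differ by at most 2 < 28 and by at least 1, so no difference is a multiple of 28.

No; for instance {103, 104, 105} is a counterexample.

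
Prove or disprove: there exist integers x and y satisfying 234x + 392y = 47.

There are no such integers.

Both 234 and 392 are divisible by gcd(234, 392) = 2, hence so is any combination 234x + 392y.
However 47 leaves remainder 1 on division by 2.
So the equation is unsolvable over ℤ.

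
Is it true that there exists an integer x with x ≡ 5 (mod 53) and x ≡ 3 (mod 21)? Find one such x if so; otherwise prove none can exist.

x = 906

gcd(53, 21) = 1, so the Chinese Remainder Theorem guarantees exactly one residue class mod 1113 satisfying both.
Any solution of the first congruence is x = 5 + 53t; substituting into the second, 53t ≡ 3 − 5 ≡ 19 (mod 21).
53 ≡ 11 (mod 21), so this reads 11t ≡ 19 (mod 21). Since 11·2 = 22 = 1·21 + 1, the inverse of 11 mod 21 is 2.
Multiplying by 2: t ≡ 2·19 = 38 ≡ 17 (mod 21).
With t = 17: x = 5 + 53·17 = 906.
Check: 906 mod 53 = 5, 906 mod 21 = 3. ✓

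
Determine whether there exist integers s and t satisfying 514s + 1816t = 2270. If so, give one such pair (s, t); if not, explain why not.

s = 227, t = -63

Since gcd(514, 1816) = 2 and 2270 = 2·1135, Bézout's identity guarantees a solution.
Dividing through by 2 reduces the equation to 257s + 908t = 1135.
Dividing repeatedly: 908 = 3·257 + 137, 257 = 1·137 + 120, 137 = 1·120 + 17, 120 = 7·17 + 1, 17 = 17·1 + 0.
Unwinding: 1 = 120 − 7·17 = 120 − 7·(137 − 1·120) = −7·137 + 8·120 = −7·137 + 8·(257 − 1·137) = 8·257 − 15·137 = 8·257 − 15·(908 − 3·257) = −15·908 + 53·257, i.e. 257·53 + 908·(-15) = 1.
Times 1135: 257·60155 + 908·(-17025) = 1135, so (60155, -17025) solves it.
Subtracting 66·908 from s and adding 66·257 to t gives the tidier solution (227, -63).
Indeed 514·227 + 1816·(-63) = 116678 − 114408 = 2270.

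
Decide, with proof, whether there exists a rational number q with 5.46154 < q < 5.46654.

q = 153/28

Look for a denominator N such that an integer falls strictly between N·5.46154 and N·5.46654. N = 28 works: 28·5.46154 = 152.92312 < 153 < 153.06312 = 28·5.46654.
Dividing back, 5.46154 < 153/28 < 5.46654, and 153/28 is rational.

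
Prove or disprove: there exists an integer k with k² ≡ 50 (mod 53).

There is no such integer.

Apply Euler's criterion with the prime 53: 50 is a quadratic residue iff 50^26 ≡ 1 (mod 53), and a non-residue iff it is ≡ −1.
Squaring successively (mod 53): 50^2 = 2500 ≡ 9; 50^4 ≡ 9² = 81 ≡ 28; 50^8 ≡ 28² = 784 ≡ 42; 50^16 ≡ 42² = 1764 ≡ 15.
Since 26 = 16 + 8 + 2, 50^26 ≡ 15 · 42 · 9; multiplying out mod 53: 15·42 = 630 ≡ 47, then 47·9 = 423 ≡ 52. Thus 50^26 ≡ 52 ≡ −1 (mod 53).
By Euler's criterion 50 is a quadratic non-residue mod 53: no k satisfies k² ≡ 50 (mod 53).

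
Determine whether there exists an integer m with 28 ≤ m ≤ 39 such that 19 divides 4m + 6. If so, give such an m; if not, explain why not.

At m = 28, 4·28 + 6 = 118 ≡ 4 (mod 19), and each step in m adds 4, giving residues 4, 8, 12, 16, 1, 5, 9, 13, 17, 2, 6, 10 for m = 28, 29, …, 39.
The residue 0 does not occur, so no m in [28, 39] makes 4m + 6 a multiple of 19.

There is no such integer m in that range.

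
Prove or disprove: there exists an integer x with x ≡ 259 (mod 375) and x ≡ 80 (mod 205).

There is no such integer.

gcd(375, 205) = 5. If x ≡ 259 (mod 375) and x ≡ 80 (mod 205), then x ≡ 259 (mod 5) and x ≡ 80 (mod 5).
However 259 ≡ 4 and 80 ≡ 0 (mod 5), and 4 ≠ 0.
So no integer satisfies both congruences.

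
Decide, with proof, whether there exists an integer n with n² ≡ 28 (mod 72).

n = 26 works: 26² = 676, and 676 − 28 = 648 = 9·72.

n = 26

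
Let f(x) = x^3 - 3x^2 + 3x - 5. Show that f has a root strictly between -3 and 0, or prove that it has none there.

f has no root in that interval.

The endpoint values f(-3) = -68 and f(0) = -5 are both negative. Claim: f(x) < 0 for every x in (-3, 0).
Shift to the endpoint 0: with x = −u (0 < u < 3), one computes f(−u) = -u^3 - 3u^2 - 3u - 5.
All 4 nonzero coefficients of this polynomial in u are negative; hence for u > 0 the value is a sum of negative terms (the constant -5 among them).
Therefore f(x) < 0 throughout (-3, 0), and f has no zero there.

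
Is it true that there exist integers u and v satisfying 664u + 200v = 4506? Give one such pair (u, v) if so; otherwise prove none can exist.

There are no such integers.

Any value of 664u + 200v is a multiple of gcd(664, 200) = 8.
But 4506 is not a multiple of 8 (it leaves remainder 2).
So the equation is unsolvable over ℤ.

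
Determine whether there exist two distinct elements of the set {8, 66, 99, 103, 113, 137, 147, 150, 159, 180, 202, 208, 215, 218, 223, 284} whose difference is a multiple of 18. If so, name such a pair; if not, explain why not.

Two integers differ by a multiple of 18 exactly when they have the same residue mod 18. The residues are 8↦8, 66↦12, 99↦9, 103↦13, 113↦5, 137↦11, 147↦3, 150↦6, 159↦15, 180↦0, 202↦4, 208↦10, 215↦17, 218↦2, 223↦7, 284↦14.
All 16 residues are distinct, so no two elements differ by a multiple of 18.

There is no such pair.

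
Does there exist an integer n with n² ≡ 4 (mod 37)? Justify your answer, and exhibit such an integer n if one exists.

n = 35

n = 35 works: 35² = 1225, and 1225 − 4 = 1221 = 33·37.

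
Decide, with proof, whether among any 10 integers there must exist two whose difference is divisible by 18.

No, the set {34, 35, 36, 37, 38, 39, 40, 41, 42, 43} is a counterexample.

Consider the 10 integers 34, 35, …, 43. They lie in distinct residue classes modulo 18, since 10 ≤ 18.
No two share a residue, so no pair has difference divisible by 18; the claim fails for this set.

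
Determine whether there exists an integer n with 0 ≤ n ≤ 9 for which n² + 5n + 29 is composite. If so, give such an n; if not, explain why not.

At n = 6: 6² + 5·6 + 29 = 95 = 5·19, which is composite.

n = 6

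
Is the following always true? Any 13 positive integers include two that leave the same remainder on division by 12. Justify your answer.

Yes.

Partition the integers by their residue mod 12; there are 12 classes.
Placing 13 integers into 12 classes, some class receives at least two — say a and b.
So a and b have equal remainders mod 12, which is exactly what was to be shown.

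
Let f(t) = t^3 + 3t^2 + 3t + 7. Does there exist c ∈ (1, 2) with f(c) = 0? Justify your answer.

f has no root in that interval.

The endpoint values f(1) = 14 and f(2) = 33 are both positive. Claim: f(t) > 0 for every t in (1, 2).
Shift to the endpoint 1: with t = 1 + u (0 < u < 1), one computes f(1 + u) = u^3 + 6u^2 + 12u + 14.
All 4 nonzero coefficients of this polynomial in u are positive; hence for u > 0 the value is a sum of positive terms (the constant 14 among them).
Therefore f(t) > 0 throughout (1, 2), and f has no zero there.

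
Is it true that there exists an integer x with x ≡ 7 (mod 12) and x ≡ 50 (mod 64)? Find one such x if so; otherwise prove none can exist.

Reduce both congruences modulo 4, which divides 12 and 64: they say x ≡ 7 (mod 4) and x ≡ 50 (mod 4).
These are incompatible: 7 − 50 = -43 is not divisible by 4.
Therefore no such x exists.

There is no such integer.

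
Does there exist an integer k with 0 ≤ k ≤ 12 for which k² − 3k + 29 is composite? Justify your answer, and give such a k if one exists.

At k = 11: 11² − 3·11 + 29 = 117 = 3·39, which is composite.

k = 11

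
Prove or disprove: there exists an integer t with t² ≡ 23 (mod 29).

t = 9

t = 9 works: 9² = 81, and 81 − 23 = 58 = 2·29.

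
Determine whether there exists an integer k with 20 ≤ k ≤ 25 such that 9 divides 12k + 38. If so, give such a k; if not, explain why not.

The values of 12k + 38 for k = 20, 21, …, 25 are 278, 290, 302, 314, 326, 338; reduced mod 9 these are 8, 2, 5, 8, 2, 5.
The residue 0 does not occur, so no k in [20, 25] makes 12k + 38 a multiple of 9.

No, no such integer k in that range exists.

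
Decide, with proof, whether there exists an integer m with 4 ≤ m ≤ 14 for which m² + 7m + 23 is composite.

At m = 7: 7² + 7·7 + 23 = 121 = 11·11, which is composite.

m = 7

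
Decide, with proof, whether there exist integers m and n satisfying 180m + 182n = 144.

m = 19, n = -18

Since gcd(180, 182) = 2 and 144 = 2·72, Bézout's identity guarantees a solution.
Dividing through by 2 reduces the equation to 90m + 91n = 72.
Run the Euclidean algorithm on 91 and 90: 91 = 1·90 + 1, 90 = 90·1 + 0.
Working back up the chain: 1 = 91 − 1·90. So 90·(-1) + 91·1 = 1.
Multiplying through by 72: m = (-1)·72 = -72, n = 1·72 = 72 is a solution.
Adding 1·91 to m and subtracting 1·90 from n gives the tidier solution (19, -18).
Indeed 180·19 + 182·(-18) = 3420 − 3276 = 144.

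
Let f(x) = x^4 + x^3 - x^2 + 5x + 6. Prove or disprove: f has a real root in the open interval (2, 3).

f has no root in that interval.

f(2) = 36 and f(3) = 120, both positive, so a sign-change argument is unavailable; we show f keeps this sign on the whole interval.
Substitute x = 2 + u, where 0 < u < 1 on the interval. Expanding, f(2 + u) = u^4 + 9u^3 + 29u^2 + 45u + 36.
All 5 nonzero coefficients of this polynomial in u are positive; hence for u > 0 the value is a sum of positive terms (the constant 36 among them).
So f is strictly positive on (2, 3); no root exists in the interval.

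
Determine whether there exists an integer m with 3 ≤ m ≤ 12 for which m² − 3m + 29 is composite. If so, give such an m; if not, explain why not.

At m = 10: 10² − 3·10 + 29 = 99 = 3·33, which is composite.

m = 10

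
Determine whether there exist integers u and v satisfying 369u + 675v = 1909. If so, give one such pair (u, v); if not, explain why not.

Both 369 and 675 are divisible by gcd(369, 675) = 9, hence so is any combination 369u + 675v.
However 1909 leaves remainder 1 on division by 9.
Hence no integers u, v satisfy the equation.

No, no such integers exist.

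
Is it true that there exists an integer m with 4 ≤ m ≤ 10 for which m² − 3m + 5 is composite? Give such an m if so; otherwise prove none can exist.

At m = 10: 10² − 3·10 + 5 = 75 = 3·25, which is composite.

m = 10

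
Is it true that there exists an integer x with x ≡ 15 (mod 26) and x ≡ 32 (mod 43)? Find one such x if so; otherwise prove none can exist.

x = 1107

The moduli 26 and 43 are coprime, so by the Chinese Remainder Theorem a unique solution modulo 1118 exists.
Any solution of the first congruence is x = 15 + 26t; substituting into the second, 26t ≡ 32 − 15 ≡ 17 (mod 43).
Invert 26 mod 43 by the Euclidean algorithm: 43 = 1·26 + 17, 26 = 1·17 + 9, 17 = 1·9 + 8, 9 = 1·8 + 1, 8 = 8·1 + 0; back-substituting, 1 = 9 − 1·8 = 9 − (17 − 1·9) = −17 + 2·9 = −17 + 2·(26 − 1·17) = 2·26 − 3·17 = 2·26 − 3·(43 − 1·26) = −3·43 + 5·26. Hence 26·5 ≡ 1, so 26⁻¹ ≡ 5 (mod 43).
Multiplying by 5: t ≡ 5·17 = 85 ≡ 42 (mod 43).
Taking t = 42 gives x = 15 + 26·42 = 1107.
Check: 1107 mod 26 = 15, 1107 mod 43 = 32. ✓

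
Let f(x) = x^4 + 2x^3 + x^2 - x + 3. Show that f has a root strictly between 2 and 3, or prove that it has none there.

f(2) = 37 and f(3) = 144, both positive, so a sign-change argument is unavailable; we show f keeps this sign on the whole interval.
Substitute x = 2 + u, where 0 < u < 1 on the interval. Expanding, f(2 + u) = u^4 + 10u^3 + 37u^2 + 59u + 37.
The nonzero coefficients here are all positive, so for u > 0 every term is positive (or zero), and the constant term 37 is strictly positive.
So f is strictly positive on (2, 3); no root exists in the interval.

No.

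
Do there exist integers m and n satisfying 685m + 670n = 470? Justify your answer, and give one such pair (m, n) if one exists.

Every value of 685m + 670n is a multiple of gcd(685, 670) = 5; since 5 ∣ 470, solutions exist.
Dividing through by 5 reduces the equation to 137m + 134n = 94.
Dividing repeatedly: 137 = 1·134 + 3, 134 = 44·3 + 2, 3 = 1·2 + 1, 2 = 2·1 + 0.
Unwinding: 1 = 3 − 1·2 = 3 − (134 − 44·3) = −134 + 45·3 = −134 + 45·(137 − 1·134) = 45·137 − 46·134, i.e. 137·45 + 134·(-46) = 1.
Scaling by 94 gives the particular solution (m, n) = (4230, -4324).
Shifting by a multiple of (134, −137) keeps it a solution: m = 4230 − 31·134 = 76, n = -4324 + 31·137 = -77.
Check: 685·76 + 670·(-77) = 52060 − 51590 = 470. ✓

m = 76, n = -77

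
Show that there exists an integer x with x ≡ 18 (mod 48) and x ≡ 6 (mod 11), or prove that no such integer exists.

gcd(48, 11) = 1, so the Chinese Remainder Theorem guarantees exactly one residue class mod 528 satisfying both.
Write x = 18 + 48t and require 18 + 48t ≡ 6 (mod 11), i.e. 48t ≡ 10 (mod 11).
48 ≡ 4 (mod 11), so this reads 4t ≡ 10 (mod 11). Note 4·3 = 12 ≡ 1 (mod 11) (as 12 − 1 = 1·11), so 4⁻¹ ≡ 3.
Multiplying by 3: t ≡ 3·10 = 30 ≡ 8 (mod 11).
With t = 8: x = 18 + 48·8 = 402.
Verify: 402 = 8·48 + 18 and 402 = 36·11 + 6. ✓

x = 402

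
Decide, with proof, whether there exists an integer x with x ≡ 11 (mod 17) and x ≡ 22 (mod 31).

Since 17 and 31 share no common factor, CRT says the pair of congruences has a solution (unique mod 527).
Any solution of the first congruence is x = 11 + 17t; substituting into the second, 17t ≡ 22 − 11 ≡ 11 (mod 31).
Invert 17 mod 31 by the Euclidean algorithm: 31 = 1·17 + 14, 17 = 1·14 + 3, 14 = 4·3 + 2, 3 = 1·2 + 1, 2 = 2·1 + 0; back-substituting, 1 = 3 − 1·2 = 3 − (14 − 4·3) = −14 + 5·3 = −14 + 5·(17 − 1·14) = 5·17 − 6·14 = 5·17 − 6·(31 − 1·17) = −6·31 + 11·17. Hence 17·11 ≡ 1, so 17⁻¹ ≡ 11 (mod 31).
Multiplying by 11: t ≡ 11·11 = 121 ≡ 28 (mod 31).
With t = 28: x = 11 + 17·28 = 487.
Verify: 487 = 28·17 + 11 and 487 = 15·31 + 22. ✓

x = 487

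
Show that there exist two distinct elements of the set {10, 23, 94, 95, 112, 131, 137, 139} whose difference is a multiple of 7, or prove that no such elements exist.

Reduce each element mod 7: 10↦3, 23↦2, 94↦3, 95↦4, 112↦0, 131↦5, 137↦4, 139↦6. The residue 3 repeats (at 10 and 94), and 94 − 10 = 84 = 12·7.

The pair (10, 94) works.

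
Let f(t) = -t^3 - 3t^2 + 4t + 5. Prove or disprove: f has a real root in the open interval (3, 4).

No such root exists.

The endpoint values f(3) = -37 and f(4) = -91 are both negative. Claim: f(t) < 0 for every t in (3, 4).
Shift to the endpoint 3: with t = 3 + u (0 < u < 1), one computes f(3 + u) = -u^3 - 12u^2 - 41u - 37.
All 4 nonzero coefficients of this polynomial in u are negative; hence for u > 0 the value is a sum of negative terms (the constant -37 among them).
Therefore f(t) < 0 throughout (3, 4), and f has no zero there.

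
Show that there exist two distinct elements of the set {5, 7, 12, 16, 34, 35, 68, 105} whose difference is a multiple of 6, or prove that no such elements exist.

5 and 35 are such a pair.

5 mod 6 = 5 and 35 mod 6 = 5, so 35 − 5 = 30 = 5·6.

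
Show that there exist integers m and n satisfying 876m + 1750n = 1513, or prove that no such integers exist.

There are no such integers.

Any value of 876m + 1750n is a multiple of gcd(876, 1750) = 2.
But 1513 = 2·756 + 1, so 2 ∤ 1513.
So the equation is unsolvable over ℤ.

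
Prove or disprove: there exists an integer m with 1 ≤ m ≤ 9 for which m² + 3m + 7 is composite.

m = 8

At m = 8: 8² + 3·8 + 7 = 95 = 5·19, which is composite.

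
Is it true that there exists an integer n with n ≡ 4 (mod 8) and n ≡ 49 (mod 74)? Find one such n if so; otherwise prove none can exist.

Reduce both congruences modulo 2, which divides 8 and 74: they say n ≡ 4 (mod 2) and n ≡ 49 (mod 2).
However 4 ≡ 0 and 49 ≡ 1 (mod 2), and 0 ≠ 1.
Hence the system has no solution.

No such integer exists.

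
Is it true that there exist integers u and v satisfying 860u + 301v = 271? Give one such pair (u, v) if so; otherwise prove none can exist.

No, no such integers exist.

Any value of 860u + 301v is a multiple of gcd(860, 301) = 43.
However 271 leaves remainder 13 on division by 43.
Therefore 860u + 301v = 271 has no solution in integers.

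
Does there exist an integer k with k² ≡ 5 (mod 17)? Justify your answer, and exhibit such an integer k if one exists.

Computing k² mod 17 for k = 0, 1, …, 8 (enough, by the symmetry k ↦ 17 − k) gives 0, 1, 4, 9, 16, 8, 2, 15, 13.
The set of squares mod 17 is therefore {0, 1, 2, 4, 8, 9, 13, 15, 16}, which does not contain 5.
Hence no integer k has k² ≡ 5 (mod 17).

No such integer exists.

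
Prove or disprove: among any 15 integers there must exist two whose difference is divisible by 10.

True.

Each integer lies in one of the 10 residue classes modulo 10.
Placing 15 integers into 10 classes, some class receives at least two — say a and b.
Equal remainders mean a − b ≡ 0 (mod 10), so 10 divides their difference.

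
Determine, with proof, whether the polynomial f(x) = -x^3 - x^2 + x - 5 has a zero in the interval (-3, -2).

f(-3) = 10 and f(-2) = -3, which have opposite signs.
Since f is a polynomial it is continuous on [-3, -2].
By the Intermediate Value Theorem f must vanish at some point of (-3, -2).

Yes, f has a root in the interval.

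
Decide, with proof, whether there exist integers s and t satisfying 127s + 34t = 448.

s = 22, t = -69

127 and 34 are coprime, so 127s + 34t ranges over all of ℤ.
Run the Euclidean algorithm on 127 and 34: 127 = 3·34 + 25, 34 = 1·25 + 9, 25 = 2·9 + 7, 9 = 1·7 + 2, 7 = 3·2 + 1, 2 = 2·1 + 0.
Unwinding: 1 = 7 − 3·2 = 7 − 3·(9 − 1·7) = −3·9 + 4·7 = −3·9 + 4·(25 − 2·9) = 4·25 − 11·9 = 4·25 − 11·(34 − 1·25) = −11·34 + 15·25 = −11·34 + 15·(127 − 3·34) = 15·127 − 56·34, i.e. 127·15 + 34·(-56) = 1.
Multiplying through by 448: s = 15·448 = 6720, t = (-56)·448 = -25088 is a solution.
The general solution is s = 6720 + 34k, t = -25088 − 127k; taking k = -197 gives the smaller pair s = 22, t = -69.
Check: 127·22 + 34·(-69) = 2794 − 2346 = 448. ✓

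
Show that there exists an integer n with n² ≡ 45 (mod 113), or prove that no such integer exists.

There is no such integer.

Apply Euler's criterion with the prime 113: 45 is a quadratic residue iff 45^56 ≡ 1 (mod 113), and a non-residue iff it is ≡ −1.
Squaring successively (mod 113): 45^2 = 2025 ≡ 104; 45^4 ≡ 104² = 10816 ≡ 81; 45^8 ≡ 81² = 6561 ≡ 7; 45^16 ≡ 7² = 49 ≡ 49; 45^32 ≡ 49² = 2401 ≡ 28.
Since 56 = 32 + 16 + 8, 45^56 ≡ 28 · 49 · 7; multiplying out mod 113: 28·49 = 1372 ≡ 16, then 16·7 = 112 ≡ 112. Thus 45^56 ≡ 112 ≡ −1 (mod 113).
The value −1 means 45 is a non-residue modulo 113, so n² ≡ 45 (mod 113) is impossible.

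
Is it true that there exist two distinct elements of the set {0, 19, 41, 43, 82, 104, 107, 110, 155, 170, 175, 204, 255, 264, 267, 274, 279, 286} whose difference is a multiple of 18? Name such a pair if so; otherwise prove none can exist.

No, no such pair exists.

Residues mod 18: 0↦0, 19↦1, 41↦5, 43↦7, 82↦10, 104↦14, 107↦17, 110↦2, 155↦11, 170↦8, 175↦13, 204↦6, 255↦3, 264↦12, 267↦15, 274↦4, 279↦9, 286↦16.
No residue repeats among the 18 elements, so no pair has difference ≡ 0 (mod 18).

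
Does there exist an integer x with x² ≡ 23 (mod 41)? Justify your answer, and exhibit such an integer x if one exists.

x = 8 works: 8² = 64, and 64 − 23 = 41 = 1·41.

x = 8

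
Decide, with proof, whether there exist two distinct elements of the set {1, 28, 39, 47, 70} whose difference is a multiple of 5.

There is no such pair.

Two integers differ by a multiple of 5 exactly when they have the same residue mod 5. The residues are 1↦1, 28↦3, 39↦4, 47↦2, 70↦0.
All 5 residues are distinct, so no two elements differ by a multiple of 5.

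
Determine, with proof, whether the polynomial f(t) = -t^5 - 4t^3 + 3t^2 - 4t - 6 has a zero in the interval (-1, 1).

Such a root exists.

f(-1) = 6 and f(1) = -12, which have opposite signs.
Since f is a polynomial it is continuous on [-1, 1].
By the Intermediate Value Theorem f must vanish at some point of (-1, 1).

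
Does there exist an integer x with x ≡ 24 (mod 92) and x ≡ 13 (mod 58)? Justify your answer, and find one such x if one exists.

gcd(92, 58) = 2. If x ≡ 24 (mod 92) and x ≡ 13 (mod 58), then x ≡ 24 (mod 2) and x ≡ 13 (mod 2).
However 24 ≡ 0 and 13 ≡ 1 (mod 2), and 0 ≠ 1.
Hence the system has no solution.

No, no such integer exists.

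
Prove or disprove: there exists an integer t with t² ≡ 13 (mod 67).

There is no such integer.

67 is prime, so by Euler's criterion 13 is a square mod 67 iff 13^((67−1)/2) = 13^33 ≡ 1 (mod 67).
Squaring successively (mod 67): 13^2 = 169 ≡ 35; 13^4 ≡ 35² = 1225 ≡ 19; 13^8 ≡ 19² = 361 ≡ 26; 13^16 ≡ 26² = 676 ≡ 6; 13^32 ≡ 6² = 36 ≡ 36.
Since 33 = 32 + 1, 13^33 ≡ 36 · 13; multiplying out mod 67: 36·13 = 468 ≡ 66. Thus 13^33 ≡ 66 ≡ −1 (mod 67).
The value −1 means 13 is a non-residue modulo 67, so t² ≡ 13 (mod 67) is impossible.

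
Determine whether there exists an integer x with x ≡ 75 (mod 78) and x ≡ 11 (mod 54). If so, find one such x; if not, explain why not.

Reduce both congruences modulo 6, which divides 78 and 54: they say x ≡ 75 (mod 6) and x ≡ 11 (mod 6).
These are incompatible: 75 − 11 = 64 is not divisible by 6.
Therefore no such x exists.

There is no such integer.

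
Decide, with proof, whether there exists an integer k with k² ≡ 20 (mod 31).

k = 19

k = 19 works: 19² = 361, and 361 − 20 = 341 = 11·31.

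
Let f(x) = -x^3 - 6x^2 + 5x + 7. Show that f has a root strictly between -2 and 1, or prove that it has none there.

Yes, f has a root in the interval.

f(-2) = -19 and f(1) = 5, which have opposite signs.
As a polynomial, f is continuous on every closed interval.
By the Intermediate Value Theorem, f takes the value 0 somewhere in the open interval.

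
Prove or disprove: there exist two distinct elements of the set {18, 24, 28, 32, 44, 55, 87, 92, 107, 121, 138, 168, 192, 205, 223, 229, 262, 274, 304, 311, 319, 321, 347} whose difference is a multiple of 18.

Yes: 24 and 168.

24 mod 18 = 6 and 168 mod 18 = 6, so 168 − 24 = 144 = 8·18.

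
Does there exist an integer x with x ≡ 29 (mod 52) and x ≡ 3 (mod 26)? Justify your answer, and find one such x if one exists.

The moduli are not coprime: gcd(52, 26) = 26. Compatibility requires 26 ∣ (3 − 29) = -26, which holds, so solutions exist.
In fact x = 29 itself already satisfies 29 mod 26 = 3.
Verify: 29 = 0·52 + 29 and 29 = 1·26 + 3. ✓

x = 29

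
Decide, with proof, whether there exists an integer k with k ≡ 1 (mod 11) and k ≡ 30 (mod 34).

Since 11 and 34 share no common factor, CRT says the pair of congruences has a solution (unique mod 374).
Write k = 1 + 11t and require 1 + 11t ≡ 30 (mod 34), i.e. 11t ≡ 29 (mod 34).
To invert 11 modulo 34: 34 = 3·11 + 1, 11 = 11·1 + 0, and unwinding, 1 = 34 − 3·11. Thus 11⁻¹ ≡ -3 ≡ 31 (mod 34).
Multiplying by 31: t ≡ 31·29 = 899 ≡ 15 (mod 34).
With t = 15: k = 1 + 11·15 = 166.
Check: 166 mod 11 = 1, 166 mod 34 = 30. ✓

k = 166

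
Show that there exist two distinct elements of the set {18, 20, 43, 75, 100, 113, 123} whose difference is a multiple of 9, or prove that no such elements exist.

Residues mod 9: 18↦0, 20↦2, 43↦7, 75↦3, 100↦1, 113↦5, 123↦6.
All 7 residues are distinct, so no two elements differ by a multiple of 9.

There is no such pair.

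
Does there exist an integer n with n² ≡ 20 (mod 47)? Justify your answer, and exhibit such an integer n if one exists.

There is no such integer.

47 is prime, so by Euler's criterion 20 is a square mod 47 iff 20^((47−1)/2) = 20^23 ≡ 1 (mod 47).
Repeated squaring mod 47: 20^2 = 400 ≡ 24; 20^4 ≡ 24² = 576 ≡ 12; 20^8 ≡ 12² = 144 ≡ 3; 20^16 ≡ 3² = 9 ≡ 9.
Since 23 = 16 + 4 + 2 + 1, 20^23 ≡ 9 · 12 · 24 · 20; multiplying out mod 47: 9·12 = 108 ≡ 14, then 14·24 = 336 ≡ 7, then 7·20 = 140 ≡ 46. Thus 20^23 ≡ 46 ≡ −1 (mod 47).
The value −1 means 20 is a non-residue modulo 47, so n² ≡ 20 (mod 47) is impossible.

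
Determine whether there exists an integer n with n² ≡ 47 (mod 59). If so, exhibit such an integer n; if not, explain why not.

Apply Euler's criterion with the prime 59: 47 is a quadratic residue iff 47^29 ≡ 1 (mod 59), and a non-residue iff it is ≡ −1.
Repeated squaring mod 59: 47^2 = 2209 ≡ 26; 47^4 ≡ 26² = 676 ≡ 27; 47^8 ≡ 27² = 729 ≡ 21; 47^16 ≡ 21² = 441 ≡ 28.
Since 29 = 16 + 8 + 4 + 1, 47^29 ≡ 28 · 21 · 27 · 47; multiplying out mod 59: 28·21 = 588 ≡ 57, then 57·27 = 1539 ≡ 5, then 5·47 = 235 ≡ 58. Thus 47^29 ≡ 58 ≡ −1 (mod 59).
By Euler's criterion 47 is a quadratic non-residue mod 59: no n satisfies n² ≡ 47 (mod 59).

No, no such integer exists.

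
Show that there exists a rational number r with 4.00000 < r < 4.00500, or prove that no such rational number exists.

r = 805/201

Scale by 201: the interval becomes (804.00000, 805.00500), which contains the integer 805.
So r = 805/201 works: it is a ratio of integers, and dividing 201·4.00000 < 805 < 201·4.00500 through by 201 gives 4.00000 < 805/201 < 4.00500.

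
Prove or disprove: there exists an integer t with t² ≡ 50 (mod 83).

No, no such integer exists.

83 is prime, so by Euler's criterion 50 is a square mod 83 iff 50^((83−1)/2) = 50^41 ≡ 1 (mod 83).
Squaring successively (mod 83): 50^2 = 2500 ≡ 10; 50^4 ≡ 10² = 100 ≡ 17; 50^8 ≡ 17² = 289 ≡ 40; 50^16 ≡ 40² = 1600 ≡ 23; 50^32 ≡ 23² = 529 ≡ 31.
Since 41 = 32 + 8 + 1, 50^41 ≡ 31 · 40 · 50; multiplying out mod 83: 31·40 = 1240 ≡ 78, then 78·50 = 3900 ≡ 82. Thus 50^41 ≡ 82 ≡ −1 (mod 83).
The value −1 means 50 is a non-residue modulo 83, so t² ≡ 50 (mod 83) is impossible.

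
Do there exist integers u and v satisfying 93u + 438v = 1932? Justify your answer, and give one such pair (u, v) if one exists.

u = 82, v = -13

Since gcd(93, 438) = 3 and 1932 = 3·644, Bézout's identity guarantees a solution.
Dividing through by 3 reduces the equation to 31u + 146v = 644.
Dividing repeatedly: 146 = 4·31 + 22, 31 = 1·22 + 9, 22 = 2·9 + 4, 9 = 2·4 + 1, 4 = 4·1 + 0.
Working back up the chain: 1 = 9 − 2·4 = 9 − 2·(22 − 2·9) = −2·22 + 5·9 = −2·22 + 5·(31 − 1·22) = 5·31 − 7·22 = 5·31 − 7·(146 − 4·31) = −7·146 + 33·31. So 31·33 + 146·(-7) = 1.
Multiplying through by 644: u = 33·644 = 21252, v = (-7)·644 = -4508 is a solution.
Subtracting 145·146 from u and adding 145·31 to v gives the tidier solution (82, -13).
Indeed 93·82 + 438·(-13) = 7626 − 5694 = 1932.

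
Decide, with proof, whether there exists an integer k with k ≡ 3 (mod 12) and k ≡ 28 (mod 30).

gcd(12, 30) = 6. If k ≡ 3 (mod 12) and k ≡ 28 (mod 30), then k ≡ 3 (mod 6) and k ≡ 28 (mod 6).
These are incompatible: 3 − 28 = -25 is not divisible by 6.
Therefore no such k exists.

There is no such integer.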